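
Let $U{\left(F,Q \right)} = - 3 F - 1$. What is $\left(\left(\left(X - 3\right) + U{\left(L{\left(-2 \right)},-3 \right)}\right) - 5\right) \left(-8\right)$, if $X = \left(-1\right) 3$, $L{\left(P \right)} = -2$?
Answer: $48$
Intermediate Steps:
$U{\left(F,Q \right)} = -1 - 3 F$
$X = -3$
$\left(\left(\left(X - 3\right) + U{\left(L{\left(-2 \right)},-3 \right)}\right) - 5\right) \left(-8\right) = \left(\left(\left(-3 - 3\right) - -5\right) - 5\right) \left(-8\right) = \left(\left(-6 + \left(-1 + 6\right)\right) - 5\right) \left(-8\right) = \left(\left(-6 + 5\right) - 5\right) \left(-8\right) = \left(-1 - 5\right) \left(-8\right) = \left(-6\right) \left(-8\right) = 48$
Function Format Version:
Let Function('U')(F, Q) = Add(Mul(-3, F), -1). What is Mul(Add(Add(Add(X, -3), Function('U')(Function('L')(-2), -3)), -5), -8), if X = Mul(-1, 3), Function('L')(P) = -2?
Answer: 48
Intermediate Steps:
Function('U')(F, Q) = Add(-1, Mul(-3, F))
X = -3
Mul(Add(Add(Add(X, -3), Function('U')(Function('L')(-2), -3)), -5), -8) = Mul(Add(Add(Add(-3, -3), Add(-1, Mul(-3, -2))), -5), -8) = Mul(Add(Add(-6, Add(-1, 6)), -5), -8) = Mul(Add(Add(-6, 5), -5), -8) = Mul(Add(-1, -5), -8) = Mul(-6, -8) = 48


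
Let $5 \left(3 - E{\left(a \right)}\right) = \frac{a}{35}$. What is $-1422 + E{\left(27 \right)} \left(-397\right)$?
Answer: $- \frac{446556}{175} \approx -2551.8$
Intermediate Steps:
$E{\left(a \right)} = 3 - \frac{a}{175}$ ($E{\left(a \right)} = 3 - \frac{a \frac{1}{35}}{5} = 3 - \frac{\frac{1}{35} a}{5} = 3 - \frac{a}{175}$)
$-1422 + E{\left(27 \right)} \left(-397\right) = -1422 + \left(3 - \frac{27}{175}\right) \left(-397\right) = -1422 + \frac{498}{175} \left(-397\right) = -1422 - \frac{197706}{175} = - \frac{446556}{175}$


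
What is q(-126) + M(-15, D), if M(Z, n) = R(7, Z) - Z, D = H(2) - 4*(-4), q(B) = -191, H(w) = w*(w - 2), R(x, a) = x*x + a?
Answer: -142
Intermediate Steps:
R(x, a) = a + x² (R(x, a) = x² + a = a + x²)
H(w) = w*(-2 + w)
D = 16 (D = 2*(-2 + 2) - 4*(-4) = 2*0 + 16 = 0 + 16 = 16)
M(Z, n) = 49 (M(Z, n) = (Z + 7²) - Z = (Z + 49) - Z = (49 + Z) - Z = 49)
q(-126) + M(-15, D) = -191 + 49 = -142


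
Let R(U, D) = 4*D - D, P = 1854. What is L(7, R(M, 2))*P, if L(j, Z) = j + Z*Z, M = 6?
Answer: 79722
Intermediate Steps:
R(U, D) = 3*D
L(j, Z) = j + Z²
L(7, R(M, 2))*P = (7 + (3*2)²)*1854 = (7 + 6²)*1854 = (7 + 36)*1854 = 43*1854 = 79722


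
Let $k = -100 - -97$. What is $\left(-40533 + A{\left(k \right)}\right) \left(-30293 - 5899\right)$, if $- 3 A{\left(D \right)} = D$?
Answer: $1466934144$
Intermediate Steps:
$k = -3$ ($k = -100 + 97 = -3$)
$A{\left(D \right)} = - \frac{D}{3}$
$\left(-40533 + A{\left(k \right)}\right) \left(-30293 - 5899\right) = \left(-40533 - -1\right) \left(-30293 - 5899\right) = \left(-40533 + 1\right) \left(-30293 - 5899\right) = - 40532 \left(-30293 - 5899\right) = \left(-40532\right) \left(-36192\right) = 1466934144$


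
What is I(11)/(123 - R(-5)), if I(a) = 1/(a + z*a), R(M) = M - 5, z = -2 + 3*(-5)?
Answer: -1/23408 ≈ -4.2720e-5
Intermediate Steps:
z = -17 (z = -2 - 15 = -17)
R(M) = -5 + M
I(a) = -1/(16*a) (I(a) = 1/(a - 17*a) = 1/(-16*a) = -1/(16*a))
I(11)/(123 - R(-5)) = (-1/16/11)/(123 - (-5 - 5)) = (-1/16*1/11)/(123 - 1*(-10)) = -1/(176*(123 + 10)) = -1/176/133 = -1/176*1/133 = -1/23408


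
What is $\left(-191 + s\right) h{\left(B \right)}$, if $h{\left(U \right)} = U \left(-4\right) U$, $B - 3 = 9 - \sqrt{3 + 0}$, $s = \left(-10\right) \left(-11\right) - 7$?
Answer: $51744 - 8448 \sqrt{3} \approx 37112.0$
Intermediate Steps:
$s = 103$ ($s = 110 - 7 = 103$)
$B = 12 - \sqrt{3}$ ($B = 3 + \left(9 - \sqrt{3 + 0}\right) = 3 + \left(9 - \sqrt{3}\right) = 12 - \sqrt{3} \approx 10.268$)
$h{\left(U \right)} = - 4 U^{2}$ ($h{\left(U \right)} = - 4 U U = - 4 U^{2}$)
$\left(-191 + s\right) h{\left(B \right)} = \left(-191 + 103\right) \left(- 4 \left(12 - \sqrt{3}\right)^{2}\right) = - 88 \left(- 4 \left(12 - \sqrt{3}\right)^{2}\right) = 352 \left(12 - \sqrt{3}\right)^{2}$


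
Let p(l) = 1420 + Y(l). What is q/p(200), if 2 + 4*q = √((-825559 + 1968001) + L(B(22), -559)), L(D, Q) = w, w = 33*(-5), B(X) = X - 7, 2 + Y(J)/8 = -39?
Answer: -1/2184 + √1142277/4368 ≈ 0.24422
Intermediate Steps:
Y(J) = -328 (Y(J) = -16 + 8*(-39) = -16 - 312 = -328)
B(X) = -7 + X
w = -165
p(l) = 1092 (p(l) = 1420 - 328 = 1092)
L(D, Q) = -165
q = -½ + √1142277/4 (q = -½ + √((-825559 + 1968001) - 165)/4 = -½ + √(1142442 - 165)/4 = -½ + √1142277/4 ≈ 266.69)
q/p(200) = (-½ + √1142277/4)/1092 = (-½ + √1142277/4)*(1/1092) = -1/2184 + √1142277/4368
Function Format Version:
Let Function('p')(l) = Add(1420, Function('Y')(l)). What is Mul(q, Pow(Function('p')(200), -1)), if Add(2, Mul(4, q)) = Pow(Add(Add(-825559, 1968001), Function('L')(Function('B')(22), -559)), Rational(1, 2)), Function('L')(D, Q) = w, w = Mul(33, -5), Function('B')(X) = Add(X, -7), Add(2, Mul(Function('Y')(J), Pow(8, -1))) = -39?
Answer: Add(Rational(-1, 2184), Mul(Rational(1, 4368), Pow(1142277, Rational(1, 2)))) ≈ 0.24422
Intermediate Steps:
Function('Y')(J) = -328 (Function('Y')(J) = Add(-16, Mul(8, -39)) = Add(-16, -312) = -328)
Function('B')(X) = Add(-7, X)
w = -165
Function('p')(l) = 1092 (Function('p')(l) = Add(1420, -328) = 1092)
Function('L')(D, Q) = -165
q = Add(Rational(-1, 2), Mul(Rational(1, 4), Pow(1142277, Rational(1, 2)))) (q = Add(Rational(-1, 2), Mul(Rational(1, 4), Pow(Add(Add(-825559, 1968001), -165), Rational(1, 2)))) = Add(Rational(-1, 2), Mul(Rational(1, 4), Pow(Add(1142442, -165), Rational(1, 2)))) = Add(Rational(-1, 2), Mul(Rational(1, 4), Pow(1142277, Rational(1, 2)))) ≈ 266.69)
Mul(q, Pow(Function('p')(200), -1)) = Mul(Add(Rational(-1, 2), Mul(Rational(1, 4), Pow(1142277, Rational(1, 2)))), Pow(1092, -1)) = Mul(Add(Rational(-1, 2), Mul(Rational(1, 4), Pow(1142277, Rational(1, 2)))), Rational(1, 1092)) = Add(Rational(-1, 2184), Mul(Rational(1, 4368), Pow(1142277, Rational(1, 2))))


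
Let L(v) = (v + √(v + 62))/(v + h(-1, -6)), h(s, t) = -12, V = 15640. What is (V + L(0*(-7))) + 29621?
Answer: 45261 - √62/12 ≈ 45260.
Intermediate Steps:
L(v) = (v + √(62 + v))/(-12 + v) (L(v) = (v + √(v + 62))/(v - 12) = (v + √(62 + v))/(-12 + v))
(V + L(0*(-7))) + 29621 = (15640 + (0*(-7) + √(62 + 0*(-7)))/(-12 + 0*(-7))) + 29621 = (15640 + (0 + √(62 + 0))/(-12 + 0)) + 29621 = (15640 + (0 + √62)/(-12)) + 29621 = (15640 - √62/12) + 29621 = 45261 - √62/12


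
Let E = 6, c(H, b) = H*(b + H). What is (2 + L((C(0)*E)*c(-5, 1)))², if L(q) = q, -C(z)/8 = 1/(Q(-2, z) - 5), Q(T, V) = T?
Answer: 948676/49 ≈ 19361.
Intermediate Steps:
c(H, b) = H*(H + b)
C(z) = 8/7 (C(z) = -8/(-2 - 5) = -8/(-7) = -8*(-⅐) = 8/7)
(2 + L((C(0)*E)*c(-5, 1)))² = (2 + ((8/7)*6)*(-5*(-5 + 1)))² = (2 + 48*(-5*(-4))/7)² = (2 + (48/7)*20)² = (2 + 960/7)² = (974/7)² = 948676/49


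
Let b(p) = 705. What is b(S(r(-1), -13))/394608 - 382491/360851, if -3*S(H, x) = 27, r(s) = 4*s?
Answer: -50226536191/47464897136 ≈ -1.0582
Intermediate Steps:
S(H, x) = -9 (S(H, x) = -⅓*27 = -9)
b(S(r(-1), -13))/394608 - 382491/360851 = 705/394608 - 382491/360851 = 705*(1/394608) - 382491*1/360851 = 235/131536 - 382491/360851 = -50226536191/47464897136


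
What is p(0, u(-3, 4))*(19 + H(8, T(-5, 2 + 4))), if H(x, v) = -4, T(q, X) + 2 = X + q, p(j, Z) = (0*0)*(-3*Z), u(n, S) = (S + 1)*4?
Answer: 0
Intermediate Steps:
u(n, S) = 4 + 4*S (u(n, S) = (1 + S)*4 = 4 + 4*S)
p(j, Z) = 0 (p(j, Z) = 0*(-3*Z) = 0)
T(q, X) = -2 + X + q (T(q, X) = -2 + (X + q) = -2 + X + q)
p(0, u(-3, 4))*(19 + H(8, T(-5, 2 + 4))) = 0*(19 - 4) = 0*15 = 0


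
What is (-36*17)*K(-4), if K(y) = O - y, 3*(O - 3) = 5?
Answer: -5304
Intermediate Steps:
O = 14/3 (O = 3 + (⅓)*5 = 3 + 5/3 = 14/3 ≈ 4.6667)
K(y) = 14/3 - y
(-36*17)*K(-4) = (-36*17)*(14/3 - 1*(-4)) = -612*(14/3 + 4) = -612*26/3 = -5304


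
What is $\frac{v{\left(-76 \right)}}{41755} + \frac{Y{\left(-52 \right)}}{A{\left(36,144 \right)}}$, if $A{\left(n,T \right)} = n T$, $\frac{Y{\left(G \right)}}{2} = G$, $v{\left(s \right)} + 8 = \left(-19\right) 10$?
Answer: $- \frac{671119}{27057240} \approx -0.024804$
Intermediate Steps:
$v{\left(s \right)} = -198$ ($v{\left(s \right)} = -8 - 190 = -198$)
$Y{\left(G \right)} = 2 G$
$A{\left(n,T \right)} = T n$
$\frac{v{\left(-76 \right)}}{41755} + \frac{Y{\left(-52 \right)}}{A{\left(36,144 \right)}} = - \frac{198}{41755} + \frac{2 \left(-52\right)}{144 \cdot 36} = \left(-198\right) \frac{1}{41755} - \frac{104}{5184} = - \frac{198}{41755} - \frac{13}{648} = - \frac{671119}{27057240}$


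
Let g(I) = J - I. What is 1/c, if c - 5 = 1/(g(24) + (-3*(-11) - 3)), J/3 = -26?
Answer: 72/359 ≈ 0.20056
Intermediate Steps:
J = -78 (J = 3*(-26) = -78)
g(I) = -78 - I
c = 359/72 (c = 5 + 1/((-78 - 1*24) + (-3*(-11) - 3)) = 5 + 1/((-78 - 24) + (33 - 3)) = 5 + 1/(-102 + 30) = 5 + 1/(-72) = 5 - 1/72 = 359/72 ≈ 4.9861)
1/c = 1/(359/72) = 72/359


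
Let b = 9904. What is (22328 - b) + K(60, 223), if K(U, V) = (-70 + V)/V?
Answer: 2770705/223 ≈ 12425.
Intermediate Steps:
K(U, V) = (-70 + V)/V
(22328 - b) + K(60, 223) = (22328 - 1*9904) + (-70 + 223)/223 = (22328 - 9904) + (1/223)*153 = 12424 + 153/223 = 2770705/223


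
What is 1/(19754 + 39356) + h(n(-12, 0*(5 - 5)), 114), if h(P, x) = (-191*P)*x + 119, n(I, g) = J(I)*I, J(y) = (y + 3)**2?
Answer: 1251030462171/59110 ≈ 2.1164e+7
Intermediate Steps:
J(y) = (3 + y)**2
n(I, g) = I*(3 + I)**2 (n(I, g) = (3 + I)**2*I = I*(3 + I)**2)
h(P, x) = 119 - 191*P*x (h(P, x) = -191*P*x + 119 = 119 - 191*P*x)
1/(19754 + 39356) + h(n(-12, 0*(5 - 5)), 114) = 1/(19754 + 39356) + (119 - 191*(-12*(3 - 12)**2)*114) = 1/59110 + (119 - 191*(-12*(-9)**2)*114) = 1/59110 + (119 - 191*(-12*81)*114) = 1/59110 + (119 - 191*(-972)*114) = 1/59110 + (119 + 21164328) = 1/59110 + 21164447 = 1251030462171/59110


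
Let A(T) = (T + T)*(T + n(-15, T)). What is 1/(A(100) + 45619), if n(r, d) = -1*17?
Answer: 1/62219 ≈ 1.6072e-5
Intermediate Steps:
n(r, d) = -17
A(T) = 2*T*(-17 + T) (A(T) = (T + T)*(T - 17) = (2*T)*(-17 + T) = 2*T*(-17 + T))
1/(A(100) + 45619) = 1/(2*100*(-17 + 100) + 45619) = 1/(2*100*83 + 45619) = 1/(16600 + 45619) = 1/62219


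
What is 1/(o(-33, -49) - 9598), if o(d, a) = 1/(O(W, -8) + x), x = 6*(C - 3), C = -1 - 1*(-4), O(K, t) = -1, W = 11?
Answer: -1/9599 ≈ -0.00010418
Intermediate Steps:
C = 3 (C = -1 + 4 = 3)
x = 0 (x = 6*(3 - 3) = 6*0 = 0)
o(d, a) = -1 (o(d, a) = 1/(-1 + 0) = 1/(-1) = -1)
1/(o(-33, -49) - 9598) = 1/(-1 - 9598) = 1/(-9599) = -1/9599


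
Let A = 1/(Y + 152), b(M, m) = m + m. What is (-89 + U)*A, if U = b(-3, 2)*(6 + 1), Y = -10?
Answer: -61/142 ≈ -0.42958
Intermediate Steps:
b(M, m) = 2*m
A = 1/142 (A = 1/(-10 + 152) = 1/142 ≈ 0.0070423)
U = 28 (U = (2*2)*(6 + 1) = 4*7 = 28)
(-89 + U)*A = (-89 + 28)*(1/142) = -61*1/142 = -61/142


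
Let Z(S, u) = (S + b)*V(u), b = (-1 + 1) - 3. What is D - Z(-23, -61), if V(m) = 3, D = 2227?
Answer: 2305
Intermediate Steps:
b = -3 (b = 0 - 3 = -3)
Z(S, u) = -9 + 3*S (Z(S, u) = (S - 3)*3 = (-3 + S)*3 = -9 + 3*S)
D - Z(-23, -61) = 2227 - (-9 + 3*(-23)) = 2227 - (-9 - 69) = 2227 - 1*(-78) = 2227 + 78 = 2305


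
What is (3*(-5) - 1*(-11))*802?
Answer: -3208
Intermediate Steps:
(3*(-5) - 1*(-11))*802 = (-15 + 11)*802 = -4*802 = -3208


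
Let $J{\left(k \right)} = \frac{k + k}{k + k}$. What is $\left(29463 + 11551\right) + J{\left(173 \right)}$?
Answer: $41015$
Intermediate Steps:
$J{\left(k \right)} = 1$ ($J{\left(k \right)} = \frac{2 k}{2 k} = 2 k \frac{1}{2 k} = 1$)
$\left(29463 + 11551\right) + J{\left(173 \right)} = \left(29463 + 11551\right) + 1 = 41014 + 1 = 41015$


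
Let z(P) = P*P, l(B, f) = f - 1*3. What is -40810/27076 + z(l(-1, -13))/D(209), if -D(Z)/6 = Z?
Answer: -2075257/1212618 ≈ -1.7114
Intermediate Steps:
l(B, f) = -3 + f (l(B, f) = f - 3 = -3 + f)
z(P) = P²
D(Z) = -6*Z
-40810/27076 + z(l(-1, -13))/D(209) = -40810/27076 + (-3 - 13)²/((-6*209)) = -40810*1/27076 + (-16)²/(-1254) = -2915/1934 + 256*(-1/1254) = -2915/1934 - 128/627 = -2075257/1212618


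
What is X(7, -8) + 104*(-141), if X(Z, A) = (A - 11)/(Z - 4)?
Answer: -44011/3 ≈ -14670.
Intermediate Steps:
X(Z, A) = (-11 + A)/(-4 + Z)
X(7, -8) + 104*(-141) = (-11 - 8)/(-4 + 7) + 104*(-141) = -19/3 - 14664 = -44011/3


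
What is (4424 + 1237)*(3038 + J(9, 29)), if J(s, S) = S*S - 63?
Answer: 21602376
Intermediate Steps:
J(s, S) = -63 + S² (J(s, S) = S² - 63 = -63 + S²)
(4424 + 1237)*(3038 + J(9, 29)) = (4424 + 1237)*(3038 + (-63 + 29²)) = 5661*(3038 + (-63 + 841)) = 5661*(3038 + 778) = 5661*3816 = 21602376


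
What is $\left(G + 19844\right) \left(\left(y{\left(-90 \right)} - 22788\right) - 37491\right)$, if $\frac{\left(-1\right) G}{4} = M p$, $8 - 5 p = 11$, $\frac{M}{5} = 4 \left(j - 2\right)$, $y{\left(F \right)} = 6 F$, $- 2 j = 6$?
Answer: $-1192295676$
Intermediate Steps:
$j = -3$ ($j = \left(- \frac{1}{2}\right) 6 = -3$)
$M = -100$ ($M = 5 \cdot 4 \left(-3 - 2\right) = 5 \cdot 4 \left(-5\right) = 5 \left(-20\right) = -100$)
$p = - \frac{3}{5}$ ($p = \frac{8}{5} - \frac{11}{5} = - \frac{3}{5} \approx -0.6$)
$G = -240$ ($G = - 4 \left(\left(-100\right) \left(- \frac{3}{5}\right)\right) = \left(-4\right) 60 = -240$)
$\left(G + 19844\right) \left(\left(y{\left(-90 \right)} - 22788\right) - 37491\right) = \left(-240 + 19844\right) \left(\left(6 \left(-90\right) - 22788\right) - 37491\right) = 19604 \left(\left(-540 - 22788\right) - 37491\right) = 19604 \left(-23328 - 37491\right) = 19604 \left(-60819\right) = -1192295676$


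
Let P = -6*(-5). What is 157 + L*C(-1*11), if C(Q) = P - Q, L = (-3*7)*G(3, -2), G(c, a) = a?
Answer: 1879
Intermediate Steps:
P = 30
L = 42 (L = -3*7*(-2) = -21*(-2) = 42)
C(Q) = 30 - Q
157 + L*C(-1*11) = 157 + 42*(30 - (-1)*11) = 157 + 42*(30 - 1*(-11)) = 157 + 42*(30 + 11) = 157 + 42*41 = 157 + 1722 = 1879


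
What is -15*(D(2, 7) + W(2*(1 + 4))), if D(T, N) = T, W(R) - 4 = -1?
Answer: -75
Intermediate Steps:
W(R) = 3 (W(R) = 4 - 1 = 3)
-15*(D(2, 7) + W(2*(1 + 4))) = -15*(2 + 3) = -15*5 = -75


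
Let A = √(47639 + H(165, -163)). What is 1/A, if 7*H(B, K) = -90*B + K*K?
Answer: √604086/172596 ≈ 0.0045032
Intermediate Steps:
H(B, K) = -90*B/7 + K²/7 (H(B, K) = (-90*B + K*K)/7 = (-90*B + K²)/7 = (K² - 90*B)/7 = -90*B/7 + K²/7)
A = 2*√604086/7 (A = √(47639 + (-90/7*165 + (⅐)*(-163)²)) = √(47639 + (-14850/7 + (⅐)*26569)) = √(47639 + (-14850/7 + 26569/7)) = √(47639 + 11719/7) = √(345192/7) = 2*√604086/7 ≈ 222.07)
1/A = 1/(2*√604086/7) = √604086/172596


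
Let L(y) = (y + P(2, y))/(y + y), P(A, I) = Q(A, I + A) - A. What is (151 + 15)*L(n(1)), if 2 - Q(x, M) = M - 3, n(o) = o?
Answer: 83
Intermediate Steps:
Q(x, M) = 5 - M (Q(x, M) = 2 - (M - 3) = 2 - (-3 + M) = 2 + (3 - M) = 5 - M)
P(A, I) = 5 - I - 2*A (P(A, I) = (5 - (I + A)) - A = (5 - (A + I)) - A = (5 + (-A - I)) - A = (5 - A - I) - A = 5 - I - 2*A)
L(y) = 1/(2*y) (L(y) = (y + (5 - y - 2*2))/(y + y) = (y + (5 - y - 4))/((2*y)) = (y + (1 - y))*(1/(2*y)) = 1*(1/(2*y)) = 1/(2*y))
(151 + 15)*L(n(1)) = (151 + 15)*((1/2)/1) = 166*((1/2)*1) = 166*(1/2) = 83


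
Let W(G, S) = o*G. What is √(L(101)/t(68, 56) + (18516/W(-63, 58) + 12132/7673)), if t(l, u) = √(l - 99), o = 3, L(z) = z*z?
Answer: √(-2404979625862240 - 8210572253616159*I*√31)/4995123 ≈ 29.481 - 31.073*I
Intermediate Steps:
L(z) = z²
W(G, S) = 3*G
t(l, u) = √(-99 + l)
√(L(101)/t(68, 56) + (18516/W(-63, 58) + 12132/7673)) = √(101²/(√(-99 + 68)) + (18516/((3*(-63))) + 12132/7673)) = √(10201/(√(-31)) + (18516/(-189) + 12132*(1/7673))) = √(10201/((I*√31)) + (18516*(-1/189) + 12132/7673)) = √(10201*(-I*√31/31) + (-6172/63 + 12132/7673)) = √(-10201*I*√31/31 - 46593440/483399) = √(-46593440/483399 - 10201*I*√31/31)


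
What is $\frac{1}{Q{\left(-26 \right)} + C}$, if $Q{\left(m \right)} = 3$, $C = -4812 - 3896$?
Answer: $- \frac{1}{8705} \approx -0.00011488$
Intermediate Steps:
$C = -8708$ ($C = -4812 - 3896 = -8708$)
$\frac{1}{Q{\left(-26 \right)} + C} = \frac{1}{3 - 8708} = \frac{1}{-8705} = - \frac{1}{8705}$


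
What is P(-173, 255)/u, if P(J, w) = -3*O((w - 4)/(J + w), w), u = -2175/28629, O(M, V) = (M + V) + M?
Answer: 306502074/29725 ≈ 10311.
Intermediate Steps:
O(M, V) = V + 2*M
u = -725/9543 (u = -2175*1/28629 = -725/9543 ≈ -0.075972)
P(J, w) = -3*w - 6*(-4 + w)/(J + w) (P(J, w) = -3*(w + 2*((w - 4)/(J + w))) = -3*(w + 2*((-4 + w)/(J + w))) = -3*(w + 2*(-4 + w)/(J + w)) = -3*w - 6*(-4 + w)/(J + w))
P(-173, 255)/u = (3*(8 - 2*255 - 1*255*(-173 + 255))/(-173 + 255))/(-725/9543) = (3*(8 - 510 - 1*255*82)/82)*(-9543/725) = (3*(1/82)*(8 - 510 - 20910))*(-9543/725) = (3*(1/82)*(-21412))*(-9543/725) = -32118/41*(-9543/725) = 306502074/29725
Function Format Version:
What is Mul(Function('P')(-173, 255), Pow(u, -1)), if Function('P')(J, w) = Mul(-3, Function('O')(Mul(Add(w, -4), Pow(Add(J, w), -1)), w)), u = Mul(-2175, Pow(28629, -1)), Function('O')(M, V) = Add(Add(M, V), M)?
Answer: Rational(306502074, 29725) ≈ 10311.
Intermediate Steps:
Function('O')(M, V) = Add(V, Mul(2, M))
u = Rational(-725, 9543) (u = Mul(-2175, Rational(1, 28629)) = Rational(-725, 9543) ≈ -0.075972)
Function('P')(J, w) = Add(Mul(-3, w), Mul(-6, Pow(Add(J, w), -1), Add(-4, w))) (Function('P')(J, w) = Mul(-3, Add(w, Mul(2, Mul(Add(w, -4), Pow(Add(J, w), -1))))) = Mul(-3, Add(w, Mul(2, Mul(Add(-4, w), Pow(Add(J, w), -1))))) = Mul(-3, Add(w, Mul(2, Mul(Pow(Add(J, w), -1), Add(-4, w))))) = Mul(-3, Add(w, Mul(2, Pow(Add(J, w), -1), Add(-4, w)))) = Add(Mul(-3, w), Mul(-6, Pow(Add(J, w), -1), Add(-4, w))))
Mul(Function('P')(-173, 255), Pow(u, -1)) = Mul(Mul(3, Pow(Add(-173, 255), -1), Add(8, Mul(-2, 255), Mul(-1, 255, Add(-173, 255)))), Pow(Rational(-725, 9543), -1)) = Mul(Mul(3, Pow(82, -1), Add(8, -510, Mul(-1, 255, 82))), Rational(-9543, 725)) = Mul(Mul(3, Rational(1, 82), Add(8, -510, -20910)), Rational(-9543, 725)) = Mul(Mul(3, Rational(1, 82), -21412), Rational(-9543, 725)) = Mul(Rational(-32118, 41), Rational(-9543, 725)) = Rational(306502074, 29725)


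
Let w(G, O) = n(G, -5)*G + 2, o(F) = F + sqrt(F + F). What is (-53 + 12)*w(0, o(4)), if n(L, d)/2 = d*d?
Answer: -82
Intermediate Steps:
n(L, d) = 2*d**2 (n(L, d) = 2*(d*d) = 2*d**2)
o(F) = F + sqrt(2)*sqrt(F) (o(F) = F + sqrt(2*F) = F + sqrt(2)*sqrt(F))
w(G, O) = 2 + 50*G (w(G, O) = (2*(-5)**2)*G + 2 = (2*25)*G + 2 = 50*G + 2 = 2 + 50*G)
(-53 + 12)*w(0, o(4)) = (-53 + 12)*(2 + 50*0) = -41*(2 + 0) = -41*2 = -82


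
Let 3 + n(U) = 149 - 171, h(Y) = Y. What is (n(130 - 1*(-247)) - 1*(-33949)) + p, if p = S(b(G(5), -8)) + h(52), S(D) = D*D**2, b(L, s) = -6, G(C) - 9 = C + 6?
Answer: 33760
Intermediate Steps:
G(C) = 15 + C (G(C) = 9 + (C + 6) = 9 + (6 + C) = 15 + C)
S(D) = D**3
n(U) = -25 (n(U) = -3 + (149 - 171) = -3 - 22 = -25)
p = -164 (p = (-6)**3 + 52 = -216 + 52 = -164)
(n(130 - 1*(-247)) - 1*(-33949)) + p = (-25 - 1*(-33949)) - 164 = (-25 + 33949) - 164 = 33924 - 164 = 33760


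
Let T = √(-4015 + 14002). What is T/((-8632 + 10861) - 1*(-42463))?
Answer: √9987/44692 ≈ 0.0022361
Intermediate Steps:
T = √9987 ≈ 99.935
T/((-8632 + 10861) - 1*(-42463)) = √9987/((-8632 + 10861) - 1*(-42463)) = √9987/(2229 + 42463) = √9987/44692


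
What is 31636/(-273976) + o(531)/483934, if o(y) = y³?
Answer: 2562795667937/8286643849 ≈ 309.27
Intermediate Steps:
31636/(-273976) + o(531)/483934 = 31636/(-273976) + 531³/483934 = 31636*(-1/273976) + 149721291*(1/483934) = -7909/68494 + 149721291/483934 = 2562795667937/8286643849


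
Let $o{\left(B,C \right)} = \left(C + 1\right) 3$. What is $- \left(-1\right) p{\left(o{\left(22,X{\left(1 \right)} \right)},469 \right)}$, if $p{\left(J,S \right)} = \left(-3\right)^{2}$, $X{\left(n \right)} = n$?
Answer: $9$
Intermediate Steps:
$o{\left(B,C \right)} = 3 + 3 C$ ($o{\left(B,C \right)} = \left(1 + C\right) 3 = 3 + 3 C$)
$p{\left(J,S \right)} = 9$
$- \left(-1\right) p{\left(o{\left(22,X{\left(1 \right)} \right)},469 \right)} = - \left(-1\right) 9 = \left(-1\right) \left(-9\right) = 9$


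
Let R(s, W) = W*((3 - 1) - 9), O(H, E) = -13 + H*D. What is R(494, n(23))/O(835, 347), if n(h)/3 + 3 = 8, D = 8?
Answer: -105/6667 ≈ -0.015749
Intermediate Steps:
n(h) = 15 (n(h) = -9 + 3*8 = -9 + 24 = 15)
O(H, E) = -13 + 8*H (O(H, E) = -13 + H*8 = -13 + 8*H)
R(s, W) = -7*W (R(s, W) = W*(2 - 9) = W*(-7) = -7*W)
R(494, n(23))/O(835, 347) = (-7*15)/(-13 + 8*835) = -105/(-13 + 6680) = -105/6667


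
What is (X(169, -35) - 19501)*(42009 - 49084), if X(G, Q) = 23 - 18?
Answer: 137934200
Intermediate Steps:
X(G, Q) = 5
(X(169, -35) - 19501)*(42009 - 49084) = (5 - 19501)*(42009 - 49084) = -19496*(-7075) = 137934200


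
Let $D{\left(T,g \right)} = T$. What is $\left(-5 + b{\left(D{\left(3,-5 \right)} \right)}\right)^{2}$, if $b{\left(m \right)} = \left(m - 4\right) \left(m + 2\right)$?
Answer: $100$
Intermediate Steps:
$b{\left(m \right)} = \left(-4 + m\right) \left(2 + m\right)$
$\left(-5 + b{\left(D{\left(3,-5 \right)} \right)}\right)^{2} = \left(-5 - \left(14 - 9\right)\right)^{2} = \left(-5 - 5\right)^{2} = \left(-10\right)^{2} = 100$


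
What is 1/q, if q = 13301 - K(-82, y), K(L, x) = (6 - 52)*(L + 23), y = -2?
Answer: 1/10587 ≈ 9.4455e-5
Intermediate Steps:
K(L, x) = -1058 - 46*L (K(L, x) = -46*(23 + L) = -1058 - 46*L)
q = 10587 (q = 13301 - (-1058 - 46*(-82)) = 13301 - (-1058 + 3772) = 13301 - 1*2714 = 13301 - 2714 = 10587)
1/q = 1/10587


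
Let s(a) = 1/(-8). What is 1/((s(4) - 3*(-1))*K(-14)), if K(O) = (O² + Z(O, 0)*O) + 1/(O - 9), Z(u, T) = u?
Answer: 8/9015 ≈ 0.00088741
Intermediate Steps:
s(a) = -⅛
K(O) = 1/(-9 + O) + 2*O² (K(O) = (O² + O*O) + 1/(O - 9) = (O² + O²) + 1/(-9 + O) = 2*O² + 1/(-9 + O) = 1/(-9 + O) + 2*O²)
1/((s(4) - 3*(-1))*K(-14)) = 1/((-⅛ - 3*(-1))*((1 - 18*(-14)² + 2*(-14)³)/(-9 - 14))) = 1/((-⅛ - 1*(-3))*((1 - 18*196 + 2*(-2744))/(-23))) = 1/((-⅛ + 3)*(-(1 - 3528 - 5488)/23)) = 1/(23*(-1/23*(-9015))/8) = 1/((23/8)*(9015/23)) = 1/(9015/8) = 8/9015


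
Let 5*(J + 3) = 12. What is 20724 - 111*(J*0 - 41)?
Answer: 25275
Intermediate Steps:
J = -⅗ (J = -3 + (⅕)*12 = -3 + 12/5 = -⅗ ≈ -0.60000)
20724 - 111*(J*0 - 41) = 20724 - 111*(-⅗*0 - 41) = 20724 - 111*(0 - 41) = 20724 - 111*(-41) = 20724 - 1*(-4551) = 20724 + 4551 = 25275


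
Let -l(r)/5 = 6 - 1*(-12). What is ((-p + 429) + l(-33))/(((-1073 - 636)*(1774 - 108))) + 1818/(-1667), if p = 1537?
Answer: -2587100813/2373136199 ≈ -1.0902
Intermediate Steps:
l(r) = -90 (l(r) = -5*(6 - 1*(-12)) = -5*(6 + 12) = -5*18 = -90)
((-p + 429) + l(-33))/(((-1073 - 636)*(1774 - 108))) + 1818/(-1667) = ((-1*1537 + 429) - 90)/(((-1073 - 636)*(1774 - 108))) + 1818/(-1667) = ((-1537 + 429) - 90)/((-1709*1666)) + 1818*(-1/1667) = (-1108 - 90)/(-2847194) - 1818/1667 = -1198*(-1/2847194) - 1818/1667 = 599/1423597 - 1818/1667 = -2587100813/2373136199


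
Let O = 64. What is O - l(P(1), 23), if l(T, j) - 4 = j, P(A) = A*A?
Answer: 37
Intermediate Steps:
P(A) = A**2
l(T, j) = 4 + j
O - l(P(1), 23) = 64 - (4 + 23) = 64 - 1*27 = 64 - 27 = 37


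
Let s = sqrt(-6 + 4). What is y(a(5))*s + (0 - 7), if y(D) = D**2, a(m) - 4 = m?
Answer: -7 + 81*I*sqrt(2) ≈ -7.0 + 114.55*I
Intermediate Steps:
a(m) = 4 + m
s = I*sqrt(2) (s = sqrt(-2) = I*sqrt(2) ≈ 1.4142*I)
y(a(5))*s + (0 - 7) = (4 + 5)**2*(I*sqrt(2)) + (0 - 7) = 9**2*(I*sqrt(2)) - 7 = 81*(I*sqrt(2)) - 7 = 81*I*sqrt(2) - 7 = -7 + 81*I*sqrt(2)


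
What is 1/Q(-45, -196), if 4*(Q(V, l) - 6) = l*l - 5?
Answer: 4/38435 ≈ 0.00010407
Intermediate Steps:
Q(V, l) = 19/4 + l**2/4 (Q(V, l) = 6 + (l*l - 5)/4 = 6 + (l**2 - 5)/4 = 6 + (-5 + l**2)/4 = 6 + (-5/4 + l**2/4) = 19/4 + l**2/4)
1/Q(-45, -196) = 1/(19/4 + (1/4)*(-196)**2) = 1/(19/4 + (1/4)*38416) = 1/(19/4 + 9604) = 1/(38435/4) = 4/38435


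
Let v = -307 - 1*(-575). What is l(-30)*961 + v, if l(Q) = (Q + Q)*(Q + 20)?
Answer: 576868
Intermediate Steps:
v = 268 (v = -307 + 575 = 268)
l(Q) = 2*Q*(20 + Q) (l(Q) = (2*Q)*(20 + Q) = 2*Q*(20 + Q))
l(-30)*961 + v = (2*(-30)*(20 - 30))*961 + 268 = (2*(-30)*(-10))*961 + 268 = 600*961 + 268 = 576600 + 268 = 576868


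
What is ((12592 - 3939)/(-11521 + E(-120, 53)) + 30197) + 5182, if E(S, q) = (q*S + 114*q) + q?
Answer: 416968241/11786 ≈ 35378.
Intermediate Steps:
E(S, q) = 115*q + S*q (E(S, q) = (S*q + 114*q) + q = (114*q + S*q) + q = 115*q + S*q)
((12592 - 3939)/(-11521 + E(-120, 53)) + 30197) + 5182 = ((12592 - 3939)/(-11521 + 53*(115 - 120)) + 30197) + 5182 = (8653/(-11521 + 53*(-5)) + 30197) + 5182 = (8653/(-11521 - 265) + 30197) + 5182 = (8653/(-11786) + 30197) + 5182 = (8653*(-1/11786) + 30197) + 5182 = (-8653/11786 + 30197) + 5182 = 355893189/11786 + 5182 = 416968241/11786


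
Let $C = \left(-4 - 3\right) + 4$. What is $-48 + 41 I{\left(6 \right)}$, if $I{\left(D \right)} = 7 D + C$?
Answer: $1551$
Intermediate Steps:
$C = -3$ ($C = -7 + 4 = -3$)
$I{\left(D \right)} = -3 + 7 D$ ($I{\left(D \right)} = 7 D - 3 = -3 + 7 D$)
$-48 + 41 I{\left(6 \right)} = -48 + 41 \left(-3 + 7 \cdot 6\right) = -48 + 41 \left(-3 + 42\right) = -48 + 41 \cdot 39 = -48 + 1599 = 1551$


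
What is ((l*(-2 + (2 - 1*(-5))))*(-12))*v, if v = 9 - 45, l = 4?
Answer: 8640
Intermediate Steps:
v = -36
((l*(-2 + (2 - 1*(-5))))*(-12))*v = ((4*(-2 + (2 - 1*(-5))))*(-12))*(-36) = ((4*(-2 + (2 + 5)))*(-12))*(-36) = ((4*(-2 + 7))*(-12))*(-36) = ((4*5)*(-12))*(-36) = (20*(-12))*(-36) = -240*(-36) = 8640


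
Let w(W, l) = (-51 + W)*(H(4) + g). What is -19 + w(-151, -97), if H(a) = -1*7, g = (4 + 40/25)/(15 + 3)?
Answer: 59947/45 ≈ 1332.2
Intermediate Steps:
g = 14/45 (g = (4 + 40*(1/25))/18 = (4 + 8/5)*(1/18) = (28/5)*(1/18) = 14/45 ≈ 0.31111)
H(a) = -7
w(W, l) = 5117/15 - 301*W/45 (w(W, l) = (-51 + W)*(-7 + 14/45) = (-51 + W)*(-301/45) = 5117/15 - 301*W/45)
-19 + w(-151, -97) = -19 + (5117/15 - 301/45*(-151)) = -19 + (5117/15 + 45451/45) = -19 + 60802/45 = 59947/45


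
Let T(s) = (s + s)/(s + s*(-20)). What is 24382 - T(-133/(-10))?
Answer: 463260/19 ≈ 24382.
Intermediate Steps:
T(s) = -2/19 (T(s) = (2*s)/(s - 20*s) = (2*s)/((-19*s)) = (2*s)*(-1/(19*s)) = -2/19)
24382 - T(-133/(-10)) = 24382 - 1*(-2/19) = 24382 + 2/19 = 463260/19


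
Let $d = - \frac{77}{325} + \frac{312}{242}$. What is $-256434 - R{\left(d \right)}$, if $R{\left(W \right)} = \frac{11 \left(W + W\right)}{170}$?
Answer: $- \frac{77923923133}{303875} \approx -2.5643 \cdot 10^{5}$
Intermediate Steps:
$d = \frac{41383}{39325}$ ($d = \left(-77\right) \frac{1}{325} + 312 \cdot \frac{1}{242} = - \frac{77}{325} + \frac{156}{121} = \frac{41383}{39325} \approx 1.0523$)
$R{\left(W \right)} = \frac{11 W}{85}$ ($R{\left(W \right)} = 11 \cdot 2 W \frac{1}{170} = 22 W \frac{1}{170} = \frac{11 W}{85}$)
$-256434 - R{\left(d \right)} = -256434 - \frac{11}{85} \cdot \frac{41383}{39325} = -256434 - \frac{41383}{303875} = - \frac{77923923133}{303875}$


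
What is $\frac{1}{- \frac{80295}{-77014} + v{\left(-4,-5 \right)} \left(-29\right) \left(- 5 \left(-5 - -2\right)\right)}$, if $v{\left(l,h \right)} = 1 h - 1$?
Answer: $\frac{77014}{201086835} \approx 0.00038299$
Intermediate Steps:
$v{\left(l,h \right)} = -1 + h$ ($v{\left(l,h \right)} = h - 1 = -1 + h$)
$\frac{1}{- \frac{80295}{-77014} + v{\left(-4,-5 \right)} \left(-29\right) \left(- 5 \left(-5 - -2\right)\right)} = \frac{1}{- \frac{80295}{-77014} + \left(-1 - 5\right) \left(-29\right) \left(- 5 \left(-5 - -2\right)\right)} = \frac{1}{\left(-80295\right) \left(- \frac{1}{77014}\right) + \left(-6\right) \left(-29\right) \left(- 5 \left(-5 + 2\right)\right)} = \frac{1}{\frac{80295}{77014} + 174 \left(\left(-5\right) \left(-3\right)\right)} = \frac{1}{\frac{80295}{77014} + 174 \cdot 15} = \frac{1}{\frac{80295}{77014} + 2610} = \frac{1}{\frac{201086835}{77014}} = \frac{77014}{201086835}$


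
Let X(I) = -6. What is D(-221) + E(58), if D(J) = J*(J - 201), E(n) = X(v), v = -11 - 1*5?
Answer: 93256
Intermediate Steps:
v = -16 (v = -11 - 5 = -16)
E(n) = -6
D(J) = J*(-201 + J)
D(-221) + E(58) = -221*(-201 - 221) - 6 = -221*(-422) - 6 = 93262 - 6 = 93256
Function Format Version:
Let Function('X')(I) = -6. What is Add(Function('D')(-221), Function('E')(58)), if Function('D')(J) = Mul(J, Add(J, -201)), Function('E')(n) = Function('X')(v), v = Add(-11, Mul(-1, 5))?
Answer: 93256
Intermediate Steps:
v = -16 (v = Add(-11, -5) = -16)
Function('E')(n) = -6
Function('D')(J) = Mul(J, Add(-201, J))
Add(Function('D')(-221), Function('E')(58)) = Add(Mul(-221, Add(-201, -221)), -6) = Add(Mul(-221, -422), -6) = Add(93262, -6) = 93256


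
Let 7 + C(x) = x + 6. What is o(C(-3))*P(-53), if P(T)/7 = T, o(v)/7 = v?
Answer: 10388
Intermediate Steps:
C(x) = -1 + x (C(x) = -7 + (x + 6) = -7 + (6 + x) = -1 + x)
o(v) = 7*v
P(T) = 7*T
o(C(-3))*P(-53) = (7*(-1 - 3))*(7*(-53)) = (7*(-4))*(-371) = -28*(-371) = 10388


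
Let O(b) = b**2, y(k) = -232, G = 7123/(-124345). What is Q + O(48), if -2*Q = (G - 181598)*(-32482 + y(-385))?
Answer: -369354029761701/124345 ≈ -2.9704e+9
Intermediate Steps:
G = -7123/124345 (G = 7123*(-1/124345) = -7123/124345 ≈ -0.057284)
Q = -369354316252581/124345 (Q = -(-7123/124345 - 181598)*(-32482 - 232)/2 = -(-22580810433)*(-32714)/248690 = -1/2*738708632505162/124345 = -369354316252581/124345 ≈ -2.9704e+9)
Q + O(48) = -369354316252581/124345 + 48**2 = -369354316252581/124345 + 2304 = -369354029761701/124345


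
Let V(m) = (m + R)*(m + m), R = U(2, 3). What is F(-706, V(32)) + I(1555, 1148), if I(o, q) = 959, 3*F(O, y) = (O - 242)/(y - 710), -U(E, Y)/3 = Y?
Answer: 365221/381 ≈ 958.58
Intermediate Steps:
U(E, Y) = -3*Y
R = -9 (R = -3*3 = -9)
V(m) = 2*m*(-9 + m) (V(m) = (m - 9)*(m + m) = (-9 + m)*(2*m) = 2*m*(-9 + m))
F(O, y) = (-242 + O)/(3*(-710 + y)) (F(O, y) = ((O - 242)/(y - 710))/3 = ((-242 + O)/(-710 + y))/3 = (-242 + O)/(3*(-710 + y)))
F(-706, V(32)) + I(1555, 1148) = (-242 - 706)/(3*(-710 + 2*32*(-9 + 32))) + 959 = (⅓)*(-948)/(-710 + 2*32*23) + 959 = (⅓)*(-948)/(-710 + 1472) + 959 = (⅓)*(-948)/762 + 959 = (⅓)*(1/762)*(-948) + 959 = -158/381 + 959 = 365221/381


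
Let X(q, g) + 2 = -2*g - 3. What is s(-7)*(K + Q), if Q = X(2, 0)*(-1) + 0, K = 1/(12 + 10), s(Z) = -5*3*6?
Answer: -4995/11 ≈ -454.09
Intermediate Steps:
s(Z) = -90 (s(Z) = -15*6 = -90)
X(q, g) = -5 - 2*g (X(q, g) = -2 + (-2*g - 3) = -2 + (-3 - 2*g) = -5 - 2*g)
K = 1/22 ≈ 0.045455
Q = 5 (Q = (-5 - 2*0)*(-1) + 0 = (-5 + 0)*(-1) + 0 = -5*(-1) + 0 = 5 + 0 = 5)
s(-7)*(K + Q) = -90*(1/22 + 5) = -90*111/22 = -4995/11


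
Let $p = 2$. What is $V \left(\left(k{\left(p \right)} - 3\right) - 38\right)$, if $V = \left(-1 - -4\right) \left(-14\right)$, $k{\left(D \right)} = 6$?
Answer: $1470$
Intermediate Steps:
$V = -42$ ($V = \left(-1 + 4\right) \left(-14\right) = 3 \left(-14\right) = -42$)
$V \left(\left(k{\left(p \right)} - 3\right) - 38\right) = - 42 \left(\left(6 - 3\right) - 38\right) = - 42 \left(3 - 38\right) = \left(-42\right) \left(-35\right) = 1470$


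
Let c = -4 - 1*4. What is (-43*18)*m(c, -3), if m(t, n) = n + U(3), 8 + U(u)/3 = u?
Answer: 13932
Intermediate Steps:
U(u) = -24 + 3*u
c = -8 (c = -4 - 4 = -8)
m(t, n) = -15 + n (m(t, n) = n + (-24 + 3*3) = n + (-24 + 9) = n - 15 = -15 + n)
(-43*18)*m(c, -3) = (-43*18)*(-15 - 3) = -774*(-18) = 13932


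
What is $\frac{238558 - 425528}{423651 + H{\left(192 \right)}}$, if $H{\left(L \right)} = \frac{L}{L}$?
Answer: $- \frac{93485}{211826} \approx -0.44133$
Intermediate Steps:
$H{\left(L \right)} = 1$
$\frac{238558 - 425528}{423651 + H{\left(192 \right)}} = \frac{238558 - 425528}{423651 + 1} = - \frac{186970}{423652} = \left(-186970\right) \frac{1}{423652} = - \frac{93485}{211826}$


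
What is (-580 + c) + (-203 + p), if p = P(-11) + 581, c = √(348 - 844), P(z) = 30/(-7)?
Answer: -1444/7 + 4*I*√31 ≈ -206.29 + 22.271*I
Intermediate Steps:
P(z) = -30/7 (P(z) = 30*(-⅐) = -30/7)
c = 4*I*√31 (c = √(-496) = 4*I*√31 ≈ 22.271*I)
p = 4037/7 (p = -30/7 + 581 = 4037/7 ≈ 576.71)
(-580 + c) + (-203 + p) = (-580 + 4*I*√31) + (-203 + 4037/7) = (-580 + 4*I*√31) + 2616/7 = -1444/7 + 4*I*√31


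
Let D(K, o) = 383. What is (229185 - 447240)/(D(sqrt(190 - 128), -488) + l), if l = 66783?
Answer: -218055/67166 ≈ -3.2465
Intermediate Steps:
(229185 - 447240)/(D(sqrt(190 - 128), -488) + l) = (229185 - 447240)/(383 + 66783) = -218055/67166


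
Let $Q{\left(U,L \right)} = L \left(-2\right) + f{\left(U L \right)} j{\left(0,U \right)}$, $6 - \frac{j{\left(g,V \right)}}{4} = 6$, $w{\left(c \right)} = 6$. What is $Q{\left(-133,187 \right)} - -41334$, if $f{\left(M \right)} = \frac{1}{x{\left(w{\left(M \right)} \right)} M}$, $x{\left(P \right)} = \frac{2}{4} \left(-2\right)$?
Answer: $40960$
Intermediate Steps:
$j{\left(g,V \right)} = 0$ ($j{\left(g,V \right)} = 24 - 24 = 0$)
$x{\left(P \right)} = -1$ ($x{\left(P \right)} = 2 \cdot \frac{1}{4} \left(-2\right) = \frac{1}{2} \left(-2\right) = -1$)
$f{\left(M \right)} = - \frac{1}{M}$ ($f{\left(M \right)} = \frac{1}{\left(-1\right) M} = - \frac{1}{M}$)
$Q{\left(U,L \right)} = - 2 L$ ($Q{\left(U,L \right)} = L \left(-2\right) + - \frac{1}{U L} 0 = - 2 L + - \frac{1}{L U} 0 = - 2 L + 0 = - 2 L$)
$Q{\left(-133,187 \right)} - -41334 = \left(-2\right) 187 - -41334 = -374 + 41334 = 40960$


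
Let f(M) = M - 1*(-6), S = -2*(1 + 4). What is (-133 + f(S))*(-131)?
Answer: 17947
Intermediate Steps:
S = -10 (S = -2*5 = -10)
f(M) = 6 + M (f(M) = M + 6 = 6 + M)
(-133 + f(S))*(-131) = (-133 + (6 - 10))*(-131) = (-133 - 4)*(-131) = -137*(-131) = 17947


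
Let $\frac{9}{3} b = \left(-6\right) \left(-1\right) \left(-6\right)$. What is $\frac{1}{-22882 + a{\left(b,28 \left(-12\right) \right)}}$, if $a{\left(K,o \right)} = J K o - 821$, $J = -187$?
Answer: $- \frac{1}{777687} \approx -1.2859 \cdot 10^{-6}$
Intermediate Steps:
$b = -12$ ($b = \frac{\left(-6\right) \left(-1\right) \left(-6\right)}{3} = \frac{6 \left(-6\right)}{3} = \frac{1}{3} \left(-36\right) = -12$)
$a{\left(K,o \right)} = -821 - 187 K o$ ($a{\left(K,o \right)} = - 187 K o - 821 = -821 - 187 K o$)
$\frac{1}{-22882 + a{\left(b,28 \left(-12\right) \right)}} = \frac{1}{-22882 - \left(821 - 2244 \cdot 28 \left(-12\right)\right)} = \frac{1}{-22882 - \left(821 - -753984\right)} = \frac{1}{-22882 - 754805} = \frac{1}{-777687} = - \frac{1}{777687}$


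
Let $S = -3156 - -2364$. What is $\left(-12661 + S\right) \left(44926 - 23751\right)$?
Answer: $-284867275$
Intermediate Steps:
$S = -792$ ($S = -3156 + 2364 = -792$)
$\left(-12661 + S\right) \left(44926 - 23751\right) = \left(-12661 - 792\right) \left(44926 - 23751\right) = \left(-13453\right) 21175 = -284867275$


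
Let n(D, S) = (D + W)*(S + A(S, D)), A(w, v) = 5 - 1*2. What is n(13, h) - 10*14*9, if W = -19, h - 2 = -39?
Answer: -1056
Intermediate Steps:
h = -37 (h = 2 - 39 = -37)
A(w, v) = 3 (A(w, v) = 5 - 2 = 3)
n(D, S) = (-19 + D)*(3 + S) (n(D, S) = (D - 19)*(S + 3) = (-19 + D)*(3 + S))
n(13, h) - 10*14*9 = (-57 - 19*(-37) + 3*13 + 13*(-37)) - 10*14*9 = (-57 + 703 + 39 - 481) - 140*9 = 204 - 1*1260 = 204 - 1260 = -1056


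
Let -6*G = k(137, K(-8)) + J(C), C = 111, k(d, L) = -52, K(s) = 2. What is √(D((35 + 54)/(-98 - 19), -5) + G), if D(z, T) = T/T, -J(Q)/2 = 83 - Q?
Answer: √3/3 ≈ 0.57735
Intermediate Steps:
J(Q) = -166 + 2*Q (J(Q) = -2*(83 - Q) = -166 + 2*Q)
D(z, T) = 1
G = -⅔ (G = -(-52 + (-166 + 2*111))/6 = -(-52 + (-166 + 222))/6 = -(-52 + 56)/6 = -⅙*4 = -⅔ ≈ -0.66667)
√(D((35 + 54)/(-98 - 19), -5) + G) = √(1 - ⅔) = √(⅓) = √3/3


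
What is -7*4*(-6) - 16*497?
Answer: -7784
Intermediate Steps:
-7*4*(-6) - 16*497 = -28*(-6) - 1*7952 = 168 - 7952 = -7784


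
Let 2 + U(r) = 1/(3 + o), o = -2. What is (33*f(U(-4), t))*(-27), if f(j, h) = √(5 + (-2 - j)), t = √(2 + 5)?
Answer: -1782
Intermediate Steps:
U(r) = -1 (U(r) = -2 + 1/(3 - 2) = -2 + 1/1 = -2 + 1 = -1)
t = √7 ≈ 2.6458
f(j, h) = √(3 - j)
(33*f(U(-4), t))*(-27) = (33*√(3 - 1*(-1)))*(-27) = (33*√(3 + 1))*(-27) = (33*√4)*(-27) = (33*2)*(-27) = 66*(-27) = -1782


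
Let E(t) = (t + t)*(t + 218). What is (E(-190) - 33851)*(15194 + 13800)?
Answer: -1289972054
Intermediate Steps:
E(t) = 2*t*(218 + t) (E(t) = (2*t)*(218 + t) = 2*t*(218 + t))
(E(-190) - 33851)*(15194 + 13800) = (2*(-190)*(218 - 190) - 33851)*(15194 + 13800) = (2*(-190)*28 - 33851)*28994 = (-10640 - 33851)*28994 = -44491*28994 = -1289972054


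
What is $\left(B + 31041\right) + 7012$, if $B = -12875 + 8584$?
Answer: $33762$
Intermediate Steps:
$B = -4291$
$\left(B + 31041\right) + 7012 = \left(-4291 + 31041\right) + 7012 = 26750 + 7012 = 33762$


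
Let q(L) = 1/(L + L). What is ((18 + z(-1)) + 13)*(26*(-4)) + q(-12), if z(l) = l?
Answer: -74881/24 ≈ -3120.0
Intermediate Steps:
q(L) = 1/(2*L)
((18 + z(-1)) + 13)*(26*(-4)) + q(-12) = ((18 - 1) + 13)*(26*(-4)) + (1/2)/(-12) = (17 + 13)*(-104) + (1/2)*(-1/12) = 30*(-104) - 1/24 = -3120 - 1/24 = -74881/24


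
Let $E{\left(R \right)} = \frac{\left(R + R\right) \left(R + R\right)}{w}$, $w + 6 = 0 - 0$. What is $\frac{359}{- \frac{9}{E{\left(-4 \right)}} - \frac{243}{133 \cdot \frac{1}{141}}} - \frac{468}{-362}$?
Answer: $- \frac{20829574}{197801325} \approx -0.10531$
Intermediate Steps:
$w = -6$ ($w = -6 + \left(0 - 0\right) = -6 + \left(0 + 0\right) = -6 + 0 = -6$)
$E{\left(R \right)} = - \frac{2 R^{2}}{3}$ ($E{\left(R \right)} = \frac{\left(R + R\right) \left(R + R\right)}{-6} = 2 R 2 R \left(- \frac{1}{6}\right) = 4 R^{2} \left(- \frac{1}{6}\right) = - \frac{2 R^{2}}{3}$)
$\frac{359}{- \frac{9}{E{\left(-4 \right)}} - \frac{243}{133 \cdot \frac{1}{141}}} - \frac{468}{-362} = \frac{359}{- \frac{9}{\left(- \frac{2}{3}\right) \left(-4\right)^{2}} - \frac{243}{133 \cdot \frac{1}{141}}} - \frac{468}{-362} = \frac{359}{- \frac{9}{\left(- \frac{2}{3}\right) 16} - \frac{243}{133 \cdot \frac{1}{141}}} - - \frac{234}{181} = \frac{359}{- \frac{9}{- \frac{32}{3}} - \frac{243}{\frac{133}{141}}} + \frac{234}{181} = \frac{359}{\left(-9\right) \left(- \frac{3}{32}\right) - \frac{34263}{133}} + \frac{234}{181} = \frac{359}{\frac{27}{32} - \frac{34263}{133}} + \frac{234}{181} = \frac{359}{- \frac{1092825}{4256}} + \frac{234}{181} = 359 \left(- \frac{4256}{1092825}\right) + \frac{234}{181} = - \frac{1527904}{1092825} + \frac{234}{181} = - \frac{20829574}{197801325}$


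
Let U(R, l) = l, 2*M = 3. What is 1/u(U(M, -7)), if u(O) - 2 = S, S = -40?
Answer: -1/38 ≈ -0.026316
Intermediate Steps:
M = 3/2 (M = (½)*3 = 3/2 ≈ 1.5000)
u(O) = -38 (u(O) = 2 - 40 = -38)
1/u(U(M, -7)) = 1/(-38) = -1/38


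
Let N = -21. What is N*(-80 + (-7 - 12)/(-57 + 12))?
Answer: 25067/15 ≈ 1671.1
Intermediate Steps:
N*(-80 + (-7 - 12)/(-57 + 12)) = -21*(-80 + (-7 - 12)/(-57 + 12)) = -21*(-80 - 19/(-45)) = -21*(-80 - 19*(-1/45)) = -21*(-80 + 19/45) = -21*(-3581/45) = 25067/15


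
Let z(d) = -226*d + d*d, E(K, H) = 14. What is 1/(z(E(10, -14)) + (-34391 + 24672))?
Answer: -1/12687 ≈ -7.8821e-5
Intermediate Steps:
z(d) = d² - 226*d (z(d) = -226*d + d² = d² - 226*d)
1/(z(E(10, -14)) + (-34391 + 24672)) = 1/(14*(-226 + 14) + (-34391 + 24672)) = 1/(14*(-212) - 9719) = 1/(-2968 - 9719) = 1/(-12687) = -1/12687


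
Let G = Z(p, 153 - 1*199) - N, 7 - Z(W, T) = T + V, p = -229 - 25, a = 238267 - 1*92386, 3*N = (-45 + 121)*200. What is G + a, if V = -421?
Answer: 423865/3 ≈ 1.4129e+5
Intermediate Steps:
N = 15200/3 (N = ((-45 + 121)*200)/3 = (76*200)/3 = (⅓)*15200 = 15200/3 ≈ 5066.7)
a = 145881 (a = 238267 - 92386 = 145881)
p = -254
Z(W, T) = 428 - T (Z(W, T) = 7 - (T - 421) = 7 - (-421 + T) = 7 + (421 - T) = 428 - T)
G = -13778/3 (G = (428 - (153 - 1*199)) - 1*15200/3 = (428 - (153 - 199)) - 15200/3 = (428 - 1*(-46)) - 15200/3 = (428 + 46) - 15200/3 = 474 - 15200/3 = -13778/3 ≈ -4592.7)
G + a = -13778/3 + 145881 = 423865/3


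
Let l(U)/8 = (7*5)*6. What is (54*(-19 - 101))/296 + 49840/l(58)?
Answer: 863/111 ≈ 7.7748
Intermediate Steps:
l(U) = 1680 (l(U) = 8*((7*5)*6) = 8*(35*6) = 8*210 = 1680)
(54*(-19 - 101))/296 + 49840/l(58) = (54*(-19 - 101))/296 + 49840/1680 = (54*(-120))*(1/296) + 49840*(1/1680) = -6480*1/296 + 89/3 = -810/37 + 89/3 = 863/111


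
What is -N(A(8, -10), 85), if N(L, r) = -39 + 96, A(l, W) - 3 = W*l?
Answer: -57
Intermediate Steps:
A(l, W) = 3 + W*l
N(L, r) = 57
-N(A(8, -10), 85) = -1*57 = -57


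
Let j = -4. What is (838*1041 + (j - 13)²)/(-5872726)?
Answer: -872647/5872726 ≈ -0.14859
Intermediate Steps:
(838*1041 + (j - 13)²)/(-5872726) = (838*1041 + (-4 - 13)²)/(-5872726) = (872358 + (-17)²)*(-1/5872726) = (872358 + 289)*(-1/5872726) = 872647*(-1/5872726) = -872647/5872726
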